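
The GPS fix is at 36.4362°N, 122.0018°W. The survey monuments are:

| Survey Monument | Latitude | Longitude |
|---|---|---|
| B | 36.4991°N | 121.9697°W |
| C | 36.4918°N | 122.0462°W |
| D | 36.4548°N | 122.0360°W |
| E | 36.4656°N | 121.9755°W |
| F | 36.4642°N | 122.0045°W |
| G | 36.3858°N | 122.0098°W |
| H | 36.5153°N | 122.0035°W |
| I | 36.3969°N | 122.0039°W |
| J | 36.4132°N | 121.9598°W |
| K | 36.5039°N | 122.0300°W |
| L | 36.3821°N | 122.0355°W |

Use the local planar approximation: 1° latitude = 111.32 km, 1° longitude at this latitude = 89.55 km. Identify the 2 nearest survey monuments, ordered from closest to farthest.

Distances from 36.4362°N, 122.0018°W:
B: 7.5691 km
C: 7.3564 km
D: 3.6969 km
E: 4.0321 km
F: 3.1263 km
G: 5.6561 km
H: 8.8067 km
I: 4.3789 km
J: 4.5499 km
K: 7.9482 km
L: 6.7362 km
Sorted: F (3.1263 km) < D (3.6969 km) < E (4.0321 km) < I (4.3789 km) < …

F, D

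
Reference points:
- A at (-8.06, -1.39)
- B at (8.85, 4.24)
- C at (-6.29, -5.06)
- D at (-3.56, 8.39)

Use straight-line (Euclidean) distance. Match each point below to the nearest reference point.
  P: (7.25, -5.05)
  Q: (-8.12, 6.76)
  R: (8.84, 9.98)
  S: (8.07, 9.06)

P→B; Q→D; R→B; S→B

P at (7.25, -5.05):
  A: 15.74
  B: 9.43
  C: 13.54
  D: 17.25
  → nearest: B (9.43)
Q at (-8.12, 6.76):
  A: 8.15
  B: 17.16
  C: 11.96
  D: 4.84
  → nearest: D (4.84)
R at (8.84, 9.98):
  A: 20.37
  B: 5.74
  C: 21.33
  D: 12.50
  → nearest: B (5.74)
S at (8.07, 9.06):
  A: 19.22
  B: 4.88
  C: 20.14
  D: 11.65
  → nearest: B (4.88)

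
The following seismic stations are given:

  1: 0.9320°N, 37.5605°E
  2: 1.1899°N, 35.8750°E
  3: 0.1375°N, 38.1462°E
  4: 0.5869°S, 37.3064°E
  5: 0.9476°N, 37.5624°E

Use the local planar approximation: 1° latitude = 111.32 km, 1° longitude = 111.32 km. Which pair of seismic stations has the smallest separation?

Pairwise distances:
1–2: √((0.2579·111.32)² + (-1.6855·111.32)²) = √(824.231256 + 35204.964364) = 189.8136 km
1–3: √((-0.7945·111.32)² + (0.5857·111.32)²) = √(7822.295145 + 4251.056170) = 109.8788 km
1–4: √((-1.5189·111.32)² + (-0.2541·111.32)²) = √(28589.381471 + 800.121104) = 171.4337 km
1–5: √((0.0156·111.32)² + (0.0019·111.32)²) = √(3.015752 + 0.044736) = 1.7494 km
2–3: √((-1.0524·111.32)² + (2.2712·111.32)²) = √(13724.864772 + 63923.000809) = 278.6537 km
2–4: √((-1.7768·111.32)² + (1.4314·111.32)²) = √(39122.219589 + 25390.334421) = 253.9932 km
2–5: √((-0.2423·111.32)² + (1.6874·111.32)²) = √(727.533882 + 35284.379532) = 189.7681 km
3–4: √((-0.7244·111.32)² + (-0.8398·111.32)²) = √(6502.843146 + 8739.732413) = 123.4608 km
3–5: √((0.8101·111.32)² + (-0.5838·111.32)²) = √(8132.492280 + 4223.520210) = 111.1576 km
4–5: √((1.5345·111.32)² + (0.2560·111.32)²) = √(29179.656886 + 812.131444) = 173.1814 km
Closest pair: 1–5 at 1.7494 km.

1 and 5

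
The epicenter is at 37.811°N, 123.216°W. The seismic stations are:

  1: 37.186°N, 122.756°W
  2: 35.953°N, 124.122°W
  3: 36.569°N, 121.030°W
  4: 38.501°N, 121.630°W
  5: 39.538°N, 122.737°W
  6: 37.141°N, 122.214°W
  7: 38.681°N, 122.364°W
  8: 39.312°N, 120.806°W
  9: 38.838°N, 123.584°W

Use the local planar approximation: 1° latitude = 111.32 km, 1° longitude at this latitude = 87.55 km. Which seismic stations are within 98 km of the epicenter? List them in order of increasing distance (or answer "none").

1

Distances from 37.811°N, 123.216°W:
1: √((-0.625·111.32)² + (0.460·87.55)²) = √(4840.68062 + 1621.91453) = 80.390 km
2: √((-1.858·111.32)² + (-0.906·87.55)²) = √(42779.70788 + 6291.70999) = 221.521 km
3: √((-1.242·111.32)² + (2.186·87.55)²) = √(19115.67275 + 36627.95029) = 236.101 km
4: √((0.690·111.32)² + (1.586·87.55)²) = √(5899.89900 + 19280.51663) = 158.683 km
5: √((1.727·111.32)² + (0.479·87.55)²) = √(36959.92408 + 1758.66584) = 196.770 km
6: √((-0.670·111.32)² + (1.002·87.55)²) = √(5562.83272 + 7695.69317) = 115.146 km
7: √((0.870·111.32)² + (0.852·87.55)²) = √(9379.61258 + 5564.05597) = 122.244 km
8: √((1.501·111.32)² + (2.410·87.55)²) = √(27919.50922 + 44519.10102) = 269.144 km
9: √((1.027·111.32)² + (-0.368·87.55)²) = √(13070.35196 + 1038.02530) = 118.779 km
Threshold 98 km: 1 (80.390 km) is within range.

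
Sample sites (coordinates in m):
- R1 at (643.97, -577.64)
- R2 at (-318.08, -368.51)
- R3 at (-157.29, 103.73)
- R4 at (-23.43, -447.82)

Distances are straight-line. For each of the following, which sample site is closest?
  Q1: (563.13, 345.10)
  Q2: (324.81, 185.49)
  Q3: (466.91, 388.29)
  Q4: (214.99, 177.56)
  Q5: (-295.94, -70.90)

Q1 at (563.13, 345.10):
  R1: 926.27 m
  R2: 1133.92 m
  R3: 759.78 m
  R4: 986.29 m
  → nearest: R3 (759.78 m)
Q2 at (324.81, 185.49):
  R1: 827.18 m
  R2: 848.66 m
  R3: 488.98 m
  R4: 722.74 m
  → nearest: R3 (488.98 m)
Q3 at (466.91, 388.29):
  R1: 982.02 m
  R2: 1090.39 m
  R3: 686.00 m
  R4: 969.28 m
  → nearest: R3 (686.00 m)
Q4 at (214.99, 177.56):
  R1: 868.53 m
  R2: 763.12 m
  R3: 379.53 m
  R4: 669.29 m
  → nearest: R3 (379.53 m)
Q5 at (-295.94, -70.90):
  R1: 1067.81 m
  R2: 298.43 m
  R3: 222.98 m
  R4: 465.11 m
  → nearest: R3 (222.98 m)

Q1→R3; Q2→R3; Q3→R3; Q4→R3; Q5→R3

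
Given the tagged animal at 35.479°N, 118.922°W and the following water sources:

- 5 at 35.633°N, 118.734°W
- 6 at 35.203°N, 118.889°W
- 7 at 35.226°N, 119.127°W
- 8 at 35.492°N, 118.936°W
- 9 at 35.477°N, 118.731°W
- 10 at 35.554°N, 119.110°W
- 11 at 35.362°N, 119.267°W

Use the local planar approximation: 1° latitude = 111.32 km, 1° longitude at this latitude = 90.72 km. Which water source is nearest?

Distances from 35.479°N, 118.922°W:
5: √((0.154·111.32)² + (0.188·90.72)²) = √(293.89205 + 290.88530) = 24.182 km
6: √((-0.276·111.32)² + (0.033·90.72)²) = √(943.98384 + 8.96260) = 30.870 km
7: √((-0.253·111.32)² + (-0.205·90.72)²) = √(793.20864 + 345.87073) = 33.750 km
8: √((0.013·111.32)² + (-0.014·90.72)²) = √(2.09427 + 1.61310) = 1.925 km
9: √((-0.002·111.32)² + (0.191·90.72)²) = √(0.04957 + 300.24295) = 17.329 km
10: √((0.075·111.32)² + (-0.188·90.72)²) = √(69.70580 + 290.88530) = 18.989 km
11: √((-0.117·111.32)² + (-0.345·90.72)²) = √(169.63604 + 979.58984) = 33.900 km
Minimum: 8 at 1.925 km.

8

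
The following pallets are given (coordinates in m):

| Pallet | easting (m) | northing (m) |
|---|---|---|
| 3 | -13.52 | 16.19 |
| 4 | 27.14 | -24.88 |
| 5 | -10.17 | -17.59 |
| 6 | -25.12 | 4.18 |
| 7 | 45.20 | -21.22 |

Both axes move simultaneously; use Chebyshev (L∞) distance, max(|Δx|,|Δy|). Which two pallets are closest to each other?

Pairwise distances:
3–4: 41.07 m
3–5: 33.78 m
3–6: 12.01 m
3–7: 58.72 m
4–5: 37.31 m
4–6: 52.26 m
4–7: 18.06 m
5–6: 21.77 m
5–7: 55.37 m
6–7: 70.32 m
Closest pair: 3–6 at 12.01 m.

3 and 6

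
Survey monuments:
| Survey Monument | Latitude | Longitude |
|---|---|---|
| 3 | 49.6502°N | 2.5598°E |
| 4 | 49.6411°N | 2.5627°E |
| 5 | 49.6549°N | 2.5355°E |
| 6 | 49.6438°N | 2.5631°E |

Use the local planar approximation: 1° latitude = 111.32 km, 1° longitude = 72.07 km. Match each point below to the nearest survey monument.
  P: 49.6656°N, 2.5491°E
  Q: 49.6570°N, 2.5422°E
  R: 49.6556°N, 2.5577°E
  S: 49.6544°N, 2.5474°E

P→5; Q→5; R→3; S→5

P at 49.6656°N, 2.5491°E:
  3: √((-0.0154·111.32)² + (0.0107·72.07)²) = √(2.938920 + 0.594671) = 1.8798 km
  4: √((-0.0245·111.32)² + (0.0136·72.07)²) = √(7.438383 + 0.960698) = 2.8981 km
  5: √((-0.0107·111.32)² + (-0.0136·72.07)²) = √(1.418776 + 0.960698) = 1.5426 km
  6: √((-0.0218·111.32)² + (0.0140·72.07)²) = √(5.889242 + 1.018041) = 2.6282 km
  → nearest: 5 (1.5426 km)
Q at 49.6570°N, 2.5422°E:
  3: √((-0.0068·111.32)² + (0.0176·72.07)²) = √(0.573013 + 1.608920) = 1.4771 km
  4: √((-0.0159·111.32)² + (0.0205·72.07)²) = √(3.132858 + 2.182814) = 2.3056 km
  5: √((-0.0021·111.32)² + (-0.0067·72.07)²) = √(0.054649 + 0.233162) = 0.5365 km
  6: √((-0.0132·111.32)² + (0.0209·72.07)²) = √(2.159207 + 2.268828) = 2.1043 km
  → nearest: 5 (0.5365 km)
R at 49.6556°N, 2.5577°E:
  3: √((-0.0054·111.32)² + (0.0021·72.07)²) = √(0.361355 + 0.022906) = 0.6199 km
  4: √((-0.0145·111.32)² + (0.0050·72.07)²) = √(2.605448 + 0.129852) = 1.6539 km
  5: √((-0.0007·111.32)² + (-0.0222·72.07)²) = √(0.006072 + 2.559853) = 1.6019 km
  6: √((-0.0118·111.32)² + (0.0054·72.07)²) = √(1.725482 + 0.151460) = 1.3700 km
  → nearest: 3 (0.6199 km)
S at 49.6544°N, 2.5474°E:
  3: √((-0.0042·111.32)² + (0.0124·72.07)²) = √(0.218597 + 0.798642) = 1.0086 km
  4: √((-0.0133·111.32)² + (0.0153·72.07)²) = √(2.192046 + 1.215883) = 1.8461 km
  5: √((0.0005·111.32)² + (-0.0119·72.07)²) = √(0.003098 + 0.735534) = 0.8594 km
  6: √((-0.0106·111.32)² + (0.0157·72.07)²) = √(1.392381 + 1.280290) = 1.6348 km
  → nearest: 5 (0.8594 km)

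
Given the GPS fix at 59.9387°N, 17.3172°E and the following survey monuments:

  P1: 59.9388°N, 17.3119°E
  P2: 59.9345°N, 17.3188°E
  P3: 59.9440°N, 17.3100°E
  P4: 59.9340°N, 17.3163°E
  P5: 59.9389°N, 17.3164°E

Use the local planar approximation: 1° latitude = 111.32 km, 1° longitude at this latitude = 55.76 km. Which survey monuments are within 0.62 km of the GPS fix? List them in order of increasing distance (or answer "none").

Distances from 59.9387°N, 17.3172°E:
P1: 0.2957 km
P2: 0.4760 km
P3: 0.7136 km
P4: 0.5256 km
P5: 0.0499 km
Threshold 0.62 km: P5 (0.0499 km), P1 (0.2957 km), P2 (0.4760 km), P4 (0.5256 km) are within range.

P5, P1, P2, P4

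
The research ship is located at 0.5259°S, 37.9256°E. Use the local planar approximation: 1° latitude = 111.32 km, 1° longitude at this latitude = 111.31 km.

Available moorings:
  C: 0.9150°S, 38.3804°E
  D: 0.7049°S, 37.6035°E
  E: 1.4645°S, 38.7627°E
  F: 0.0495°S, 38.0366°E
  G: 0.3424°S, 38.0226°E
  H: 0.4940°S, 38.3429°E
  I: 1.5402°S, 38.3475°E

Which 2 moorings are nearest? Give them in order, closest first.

Distances from 0.5259°S, 37.9256°E:
C: 66.6252 km
D: 41.0182 km
E: 139.9970 km
F: 54.4531 km
G: 23.1052 km
H: 46.5852 km
I: 122.2886 km
Sorted: G (23.1052 km) < D (41.0182 km) < H (46.5852 km) < F (54.4531 km) < …

G, D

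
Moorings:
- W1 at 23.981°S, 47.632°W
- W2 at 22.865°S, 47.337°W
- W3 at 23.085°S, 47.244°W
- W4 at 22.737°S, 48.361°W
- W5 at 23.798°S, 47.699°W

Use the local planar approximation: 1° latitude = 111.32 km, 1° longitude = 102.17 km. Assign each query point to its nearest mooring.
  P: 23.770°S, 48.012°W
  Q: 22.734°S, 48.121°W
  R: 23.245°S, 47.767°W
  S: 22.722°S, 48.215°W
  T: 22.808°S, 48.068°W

P at 23.770°S, 48.012°W:
  W1: 45.377 km
  W2: 122.089 km
  W3: 109.415 km
  W4: 120.395 km
  W5: 32.131 km
  → nearest: W5 (32.131 km)
Q at 22.734°S, 48.121°W:
  W1: 147.533 km
  W2: 81.418 km
  W3: 97.752 km
  W4: 24.523 km
  W5: 126.048 km
  → nearest: W4 (24.523 km)
R at 23.245°S, 47.767°W:
  W1: 83.084 km
  W2: 60.988 km
  W3: 56.325 km
  W4: 82.953 km
  W5: 61.951 km
  → nearest: W3 (56.325 km)
S at 22.722°S, 48.215°W:
  W1: 152.284 km
  W2: 91.107 km
  W3: 107.121 km
  W4: 15.010 km
  W5: 130.869 km
  → nearest: W4 (15.010 km)
T at 22.808°S, 48.068°W:
  W1: 137.968 km
  W2: 74.955 km
  W3: 89.658 km
  W4: 30.962 km
  W5: 116.477 km
  → nearest: W4 (30.962 km)

P→W5; Q→W4; R→W3; S→W4; T→W4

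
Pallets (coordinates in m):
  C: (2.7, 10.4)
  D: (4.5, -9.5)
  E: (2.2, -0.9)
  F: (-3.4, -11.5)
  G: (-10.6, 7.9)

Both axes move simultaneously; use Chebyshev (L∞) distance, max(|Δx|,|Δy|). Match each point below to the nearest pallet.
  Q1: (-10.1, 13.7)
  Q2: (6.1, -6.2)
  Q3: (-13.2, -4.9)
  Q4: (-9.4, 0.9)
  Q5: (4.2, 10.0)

Q1 at (-10.1, 13.7):
  C: 12.8000 m
  D: 23.2000 m
  E: 14.6000 m
  F: 25.2000 m
  G: 5.8000 m
  → nearest: G (5.8000 m)
Q2 at (6.1, -6.2):
  C: 16.6000 m
  D: 3.3000 m
  E: 5.3000 m
  F: 9.5000 m
  G: 16.7000 m
  → nearest: D (3.3000 m)
Q3 at (-13.2, -4.9):
  C: 15.9000 m
  D: 17.7000 m
  E: 15.4000 m
  F: 9.8000 m
  G: 12.8000 m
  → nearest: F (9.8000 m)
Q4 at (-9.4, 0.9):
  C: 12.1000 m
  D: 13.9000 m
  E: 11.6000 m
  F: 12.4000 m
  G: 7.0000 m
  → nearest: G (7.0000 m)
Q5 at (4.2, 10.0):
  C: 1.5000 m
  D: 19.5000 m
  E: 10.9000 m
  F: 21.5000 m
  G: 14.8000 m
  → nearest: C (1.5000 m)

Q1→G; Q2→D; Q3→F; Q4→G; Q5→C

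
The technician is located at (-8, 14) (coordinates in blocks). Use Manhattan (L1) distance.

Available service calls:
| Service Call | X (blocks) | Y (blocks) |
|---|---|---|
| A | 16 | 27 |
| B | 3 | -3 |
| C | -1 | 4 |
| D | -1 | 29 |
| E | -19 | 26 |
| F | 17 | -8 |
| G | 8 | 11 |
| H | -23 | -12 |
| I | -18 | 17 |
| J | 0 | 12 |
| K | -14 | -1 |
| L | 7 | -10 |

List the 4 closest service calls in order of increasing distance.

J, I, C, G

Distances from (-8, 14):
A: |24| + |13| = 24 + 13 = 37 blocks
B: |11| + |-17| = 11 + 17 = 28 blocks
C: |7| + |-10| = 7 + 10 = 17 blocks
D: |7| + |15| = 7 + 15 = 22 blocks
E: |-11| + |12| = 11 + 12 = 23 blocks
F: |25| + |-22| = 25 + 22 = 47 blocks
G: |16| + |-3| = 16 + 3 = 19 blocks
H: |-15| + |-26| = 15 + 26 = 41 blocks
I: |-10| + |3| = 10 + 3 = 13 blocks
J: |8| + |-2| = 8 + 2 = 10 blocks
K: |-6| + |-15| = 6 + 15 = 21 blocks
L: |15| + |-24| = 15 + 24 = 39 blocks
Sorted: J (10 blocks) < I (13 blocks) < C (17 blocks) < G (19 blocks) < K (21 blocks) < D (22 blocks) < …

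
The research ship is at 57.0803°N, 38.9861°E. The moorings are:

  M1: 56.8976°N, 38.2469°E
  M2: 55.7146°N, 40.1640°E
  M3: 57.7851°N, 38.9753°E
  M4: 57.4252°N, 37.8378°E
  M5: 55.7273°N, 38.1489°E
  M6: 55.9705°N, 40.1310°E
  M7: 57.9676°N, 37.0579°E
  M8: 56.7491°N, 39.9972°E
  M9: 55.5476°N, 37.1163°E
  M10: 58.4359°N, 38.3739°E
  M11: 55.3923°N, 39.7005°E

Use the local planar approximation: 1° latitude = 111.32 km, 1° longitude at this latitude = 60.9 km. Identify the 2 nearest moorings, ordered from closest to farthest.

M1, M8

Distances from 57.0803°N, 38.9861°E:
M1: √((-0.1827·111.32)² + (-0.7392·60.9)²) = √(413.640915 + 2026.555499) = 49.3983 km
M2: √((-1.3657·111.32)² + (1.1779·60.9)²) = √(23113.036980 + 5145.782537) = 168.1036 km
M3: √((0.7048·111.32)² + (-0.0108·60.9)²) = √(6155.710488 + 0.432596) = 78.4611 km
M4: √((0.3449·111.32)² + (-1.1483·60.9)²) = √(1474.119815 + 4890.410496) = 79.7780 km
M5: √((-1.3530·111.32)² + (-0.8372·60.9)²) = √(22685.167407 + 2599.519171) = 159.0116 km
M6: √((-1.1098·111.32)² + (1.1449·60.9)²) = √(15262.857036 + 4861.493350) = 141.8603 km
M7: √((0.8873·111.32)² + (-1.9282·60.9)²) = √(9756.349697 + 13789.189574) = 153.4456 km
M8: √((-0.3312·111.32)² + (1.0111·60.9)²) = √(1359.336729 + 3791.602544) = 71.7700 km
M9: √((-1.5327·111.32)² + (-1.8698·60.9)²) = √(29111.240363 + 12966.563647) = 205.1287 km
M10: √((1.3556·111.32)² + (-0.6122·60.9)²) = √(22772.437335 + 1390.020598) = 155.4428 km
M11: √((-1.6880·111.32)² + (0.7144·60.9)²) = √(35309.476595 + 1892.855568) = 192.8791 km
Sorted: M1 (49.3983 km) < M8 (71.7700 km) < M3 (78.4611 km) < M4 (79.7780 km) < …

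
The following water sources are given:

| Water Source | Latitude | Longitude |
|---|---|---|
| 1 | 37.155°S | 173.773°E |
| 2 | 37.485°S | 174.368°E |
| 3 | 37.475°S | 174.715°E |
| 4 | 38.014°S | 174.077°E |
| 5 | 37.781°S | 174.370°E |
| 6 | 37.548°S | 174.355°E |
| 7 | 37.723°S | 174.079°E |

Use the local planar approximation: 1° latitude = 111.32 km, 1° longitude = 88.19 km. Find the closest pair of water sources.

2 and 6

Pairwise distances:
2–6: 7.106 km
5–6: 25.971 km
5–7: 26.463 km
2–3: 30.622 km
6–7: 31.176 km
4–7: 32.395 km
3–6: 32.772 km
2–5: 32.951 km
4–5: 36.612 km
2–7: 36.763 km
3–5: 45.673 km
4–6: 57.377 km
3–7: 62.515 km
1–2: 64.054 km
2–4: 64.237 km
1–6: 67.442 km
1–7: 68.748 km
3–4: 82.255 km
1–5: 87.339 km
1–3: 90.390 km
1–4: 99.311 km
Closest pair: 2–6 at 7.106 km.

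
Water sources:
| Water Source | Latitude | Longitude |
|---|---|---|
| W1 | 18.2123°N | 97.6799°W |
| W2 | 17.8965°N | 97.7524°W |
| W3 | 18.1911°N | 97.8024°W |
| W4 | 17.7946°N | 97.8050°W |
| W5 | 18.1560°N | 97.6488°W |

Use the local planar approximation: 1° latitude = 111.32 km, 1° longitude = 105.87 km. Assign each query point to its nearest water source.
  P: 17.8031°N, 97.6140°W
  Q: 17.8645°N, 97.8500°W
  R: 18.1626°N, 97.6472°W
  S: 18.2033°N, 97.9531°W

P→W2; Q→W4; R→W5; S→W3

P at 17.8031°N, 97.6140°W:
  W1: √((0.4092·111.32)² + (-0.0659·105.87)²) = √(2074.997823 + 48.676199) = 46.0833 km
  W2: √((0.0934·111.32)² + (-0.1384·105.87)²) = √(108.103598 + 214.693060) = 17.9665 km
  W3: √((0.3880·111.32)² + (-0.1884·105.87)²) = √(1865.562685 + 397.839246) = 47.5752 km
  W4: √((-0.0085·111.32)² + (-0.1910·105.87)²) = √(0.895332 + 408.895716) = 20.2433 km
  W5: √((0.3529·111.32)² + (-0.0348·105.87)²) = √(1543.297711 + 13.573890) = 39.4572 km
  → nearest: W2 (17.9665 km)
Q at 17.8645°N, 97.8500°W:
  W1: √((0.3478·111.32)² + (0.1701·105.87)²) = √(1499.013523 + 324.305604) = 42.7003 km
  W2: √((0.0320·111.32)² + (0.0976·105.87)²) = √(12.689554 + 106.769070) = 10.9297 km
  W3: √((0.3266·111.32)² + (0.0476·105.87)²) = √(1321.839593 + 25.395673) = 36.7047 km
  W4: √((-0.0699·111.32)² + (0.0450·105.87)²) = √(60.548132 + 22.697125) = 9.1239 km
  W5: √((0.2915·111.32)² + (0.2012·105.87)²) = √(1052.988222 + 453.734475) = 38.8165 km
  → nearest: W4 (9.1239 km)
R at 18.1626°N, 97.6472°W:
  W1: √((0.0497·111.32)² + (-0.0327·105.87)²) = √(30.609707 + 11.985091) = 6.5265 km
  W2: √((-0.2661·111.32)² + (-0.1052·105.87)²) = √(877.477814 + 124.044441) = 31.6468 km
  W3: √((0.0285·111.32)² + (-0.1552·105.87)²) = √(10.065518 + 269.978550) = 16.7345 km
  W4: √((-0.3680·111.32)² + (-0.1578·105.87)²) = √(1678.193492 + 279.099992) = 44.2413 km
  W5: √((-0.0066·111.32)² + (-0.0016·105.87)²) = √(0.539802 + 0.028694) = 0.7540 km
  → nearest: W5 (0.7540 km)
S at 18.2033°N, 97.9531°W:
  W1: √((0.0090·111.32)² + (0.2732·105.87)²) = √(1.003764 + 836.579496) = 28.9410 km
  W2: √((-0.3068·111.32)² + (0.2007·105.87)²) = √(1166.425770 + 451.482136) = 40.2232 km
  W3: √((-0.0122·111.32)² + (0.1507·105.87)²) = √(1.844446 + 254.549548) = 16.0123 km
  W4: √((-0.4087·111.32)² + (0.1481·105.87)²) = √(2069.930056 + 245.841922) = 48.1225 km
  W5: √((-0.0473·111.32)² + (0.3043·105.87)²) = √(27.724816 + 1037.886184) = 32.6437 km
  → nearest: W3 (16.0123 km)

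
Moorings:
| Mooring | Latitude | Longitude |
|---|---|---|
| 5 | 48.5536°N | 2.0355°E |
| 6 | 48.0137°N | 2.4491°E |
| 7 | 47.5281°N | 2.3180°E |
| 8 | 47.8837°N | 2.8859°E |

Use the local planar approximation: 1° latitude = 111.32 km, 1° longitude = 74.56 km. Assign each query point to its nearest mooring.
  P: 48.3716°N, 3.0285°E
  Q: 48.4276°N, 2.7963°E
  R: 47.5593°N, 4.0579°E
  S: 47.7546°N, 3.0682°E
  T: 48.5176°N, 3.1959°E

P→8; Q→6; R→8; S→8; T→8

P at 48.3716°N, 3.0285°E:
  5: √((0.1820·111.32)² + (-0.9930·74.56)²) = √(410.477325 + 5481.637290) = 76.7601 km
  6: √((-0.3579·111.32)² + (-0.5794·74.56)²) = √(1587.339385 + 1866.245530) = 58.7672 km
  7: √((-0.8435·111.32)² + (-0.7105·74.56)²) = √(8816.913278 + 2806.337911) = 107.8112 km
  8: √((-0.4879·111.32)² + (-0.1426·74.56)²) = √(2949.905011 + 113.044868) = 55.3439 km
  → nearest: 8 (55.3439 km)
Q at 48.4276°N, 2.7963°E:
  5: √((0.1260·111.32)² + (-0.7608·74.56)²) = √(196.737653 + 3217.753761) = 58.4336 km
  6: √((-0.4139·111.32)² + (-0.3472·74.56)²) = √(2122.937693 + 670.148781) = 52.8497 km
  7: √((-0.8995·111.32)² + (-0.4783·74.56)²) = √(10026.485514 + 1271.781668) = 106.2933 km
  8: √((-0.5439·111.32)² + (0.0896·74.56)²) = √(3665.932912 + 44.630096) = 60.9144 km
  → nearest: 6 (52.8497 km)
R at 47.5593°N, 4.0579°E:
  5: √((0.9943·111.32)² + (-2.0224·74.56)²) = √(12251.274597 + 22737.667528) = 187.0533 km
  6: √((0.4544·111.32)² + (-1.6088·74.56)²) = √(2558.721632 + 14388.513012) = 130.1815 km
  7: √((-0.0312·111.32)² + (-1.7399·74.56)²) = √(12.063007 + 16829.080000) = 129.7734 km
  8: √((0.3244·111.32)² + (-1.1720·74.56)²) = √(1304.091567 + 7636.019382) = 94.5522 km
  → nearest: 8 (94.5522 km)
S at 47.7546°N, 3.0682°E:
  5: √((0.7990·111.32)² + (-1.0327·74.56)²) = √(7911.156100 + 5928.709252) = 117.6430 km
  6: √((0.2591·111.32)² + (-0.6191·74.56)²) = √(831.919341 + 2130.754463) = 54.4304 km
  7: √((-0.2265·111.32)² + (-0.7502·74.56)²) = √(635.744787 + 3128.714380) = 61.3552 km
  8: √((0.1291·111.32)² + (-0.1823·74.56)²) = √(206.537483 + 184.750293) = 19.7810 km
  → nearest: 8 (19.7810 km)
T at 48.5176°N, 3.1959°E:
  5: √((0.0360·111.32)² + (-1.1604·74.56)²) = √(16.060217 + 7485.610729) = 86.6122 km
  6: √((-0.5039·111.32)² + (-0.7468·74.56)²) = √(3146.553440 + 3100.419197) = 79.0378 km
  7: √((-0.9895·111.32)² + (-0.8779·74.56)²) = √(12133.273643 + 4284.517260) = 128.1319 km
  8: √((-0.6339·111.32)² + (-0.3100·74.56)²) = √(4979.524791 + 534.238505) = 74.2547 km
  → nearest: 8 (74.2547 km)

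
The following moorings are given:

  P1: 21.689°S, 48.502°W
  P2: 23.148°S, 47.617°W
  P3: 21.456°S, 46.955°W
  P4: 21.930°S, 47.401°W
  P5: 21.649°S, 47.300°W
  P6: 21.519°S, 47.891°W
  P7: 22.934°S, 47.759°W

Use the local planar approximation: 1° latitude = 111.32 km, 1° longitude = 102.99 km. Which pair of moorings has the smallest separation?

P2 and P7

Pairwise distances:
P1–P2: 186.243 km
P1–P3: 161.423 km
P1–P4: 116.522 km
P1–P5: 123.874 km
P1–P6: 65.711 km
P1–P7: 158.315 km
P2–P3: 200.313 km
P2–P4: 137.401 km
P2–P5: 170.032 km
P2–P6: 183.523 km
P2–P7: 27.953 km
P3–P4: 69.958 km
P3–P5: 41.522 km
P3–P6: 96.653 km
P3–P7: 184.193 km
P4–P5: 32.965 km
P4–P6: 68.118 km
P4–P7: 117.690 km
P5–P6: 62.564 km
P5–P7: 150.655 km
P6–P7: 158.103 km
Closest pair: P2–P7 at 27.953 km.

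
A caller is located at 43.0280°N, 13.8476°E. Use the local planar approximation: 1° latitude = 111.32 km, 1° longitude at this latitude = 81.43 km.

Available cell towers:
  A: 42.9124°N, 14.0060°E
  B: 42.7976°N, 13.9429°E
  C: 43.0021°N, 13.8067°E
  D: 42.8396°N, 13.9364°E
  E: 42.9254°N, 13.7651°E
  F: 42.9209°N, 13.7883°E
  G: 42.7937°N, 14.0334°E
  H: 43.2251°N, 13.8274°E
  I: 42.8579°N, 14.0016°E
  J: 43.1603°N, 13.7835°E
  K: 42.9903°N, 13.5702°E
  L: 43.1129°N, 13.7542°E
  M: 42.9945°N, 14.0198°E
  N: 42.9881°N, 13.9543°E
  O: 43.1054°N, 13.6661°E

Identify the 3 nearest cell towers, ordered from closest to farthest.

C, N, L

Distances from 43.0280°N, 13.8476°E:
A: √((-0.1156·111.32)² + (0.1584·81.43)²) = √(165.600660 + 166.371612) = 18.2201 km
B: √((-0.2304·111.32)² + (0.0953·81.43)²) = √(657.826470 + 60.221930) = 26.7964 km
C: √((-0.0259·111.32)² + (-0.0409·81.43)²) = √(8.312773 + 11.092144) = 4.4051 km
D: √((-0.1884·111.32)² + (0.0888·81.43)²) = √(439.853642 + 52.287130) = 22.1842 km
E: √((-0.1026·111.32)² + (-0.0825·81.43)²) = √(130.449109 + 45.131188) = 13.2507 km
F: √((-0.1071·111.32)² + (-0.0593·81.43)²) = √(142.142954 + 23.317300) = 12.8631 km
G: √((-0.2343·111.32)² + (0.1858·81.43)²) = √(680.285121 + 228.907641) = 30.1528 km
H: √((0.1971·111.32)² + (-0.0202·81.43)²) = √(481.415029 + 2.705650) = 22.0027 km
I: √((-0.1701·111.32)² + (0.1540·81.43)²) = √(358.554372 + 157.257118) = 22.7115 km
J: √((0.1323·111.32)² + (-0.0641·81.43)²) = √(216.903262 + 27.244882) = 15.6252 km
K: √((-0.0377·111.32)² + (-0.2774·81.43)²) = √(17.612828 + 510.248554) = 22.9752 km
L: √((0.0849·111.32)² + (-0.0934·81.43)²) = √(89.322686 + 57.844573) = 12.1313 km
M: √((-0.0335·111.32)² + (0.1722·81.43)²) = √(13.907082 + 196.623383) = 14.5097 km
N: √((-0.0399·111.32)² + (0.1067·81.43)²) = √(19.728415 + 75.491440) = 9.7581 km
O: √((0.0774·111.32)² + (-0.1815·81.43)²) = √(74.238351 + 218.434950) = 17.1077 km
Sorted: C (4.4051 km) < N (9.7581 km) < L (12.1313 km) < F (12.8631 km) < E (13.2507 km) < …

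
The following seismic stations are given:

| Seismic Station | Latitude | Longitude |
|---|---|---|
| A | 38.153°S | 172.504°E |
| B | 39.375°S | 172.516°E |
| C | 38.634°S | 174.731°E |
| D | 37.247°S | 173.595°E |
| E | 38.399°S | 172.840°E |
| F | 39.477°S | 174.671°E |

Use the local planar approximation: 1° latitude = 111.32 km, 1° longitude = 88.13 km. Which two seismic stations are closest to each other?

A and E

Pairwise distances:
A–E: 40.333 km
C–F: 93.992 km
B–E: 112.338 km
A–B: 136.037 km
A–D: 139.344 km
D–E: 144.475 km
C–E: 168.695 km
C–D: 184.018 km
B–F: 190.259 km
E–F: 201.096 km
A–C: 203.438 km
B–C: 211.921 km
A–F: 241.238 km
B–D: 255.262 km
D–F: 265.739 km
Closest pair: A–E at 40.333 km.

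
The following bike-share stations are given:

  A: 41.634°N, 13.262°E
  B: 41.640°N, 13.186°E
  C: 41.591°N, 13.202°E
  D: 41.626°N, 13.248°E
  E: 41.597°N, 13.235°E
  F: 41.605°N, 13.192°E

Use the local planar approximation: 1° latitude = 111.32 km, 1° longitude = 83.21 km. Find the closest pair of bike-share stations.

A and D

Pairwise distances:
A–D: 1.466 km
C–F: 1.767 km
C–E: 2.826 km
D–E: 3.405 km
E–F: 3.687 km
B–F: 3.928 km
A–E: 4.692 km
D–F: 5.213 km
B–D: 5.389 km
C–D: 5.462 km
B–C: 5.615 km
B–E: 6.288 km
A–B: 6.359 km
A–F: 6.659 km
A–C: 6.917 km
Closest pair: A–D at 1.466 km.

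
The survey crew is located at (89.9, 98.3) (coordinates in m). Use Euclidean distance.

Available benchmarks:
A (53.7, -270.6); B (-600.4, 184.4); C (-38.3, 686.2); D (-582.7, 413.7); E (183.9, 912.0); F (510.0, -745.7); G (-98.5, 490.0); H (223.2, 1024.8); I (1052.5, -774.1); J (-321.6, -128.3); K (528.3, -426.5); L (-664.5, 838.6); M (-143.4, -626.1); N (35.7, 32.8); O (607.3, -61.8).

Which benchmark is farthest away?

I

Distances from (89.9, 98.3):
A: √((-36.2)² + (-368.9)²) = √(1310.440 + 136087.210) = 370.7 m
B: √((-690.3)² + (86.1)²) = √(476514.090 + 7413.210) = 695.6 m
C: √((-128.2)² + (587.9)²) = √(16435.240 + 345626.410) = 601.7 m
D: √((-672.6)² + (315.4)²) = √(452390.760 + 99477.160) = 742.9 m
E: √((94.0)² + (813.7)²) = √(8836.000 + 662107.690) = 819.1 m
F: √((420.1)² + (-844.0)²) = √(176484.010 + 712336.000) = 942.8 m
G: √((-188.4)² + (391.7)²) = √(35494.560 + 153428.890) = 434.7 m
H: √((133.3)² + (926.5)²) = √(17768.890 + 858402.250) = 936.0 m
I: √((962.6)² + (-872.4)²) = √(926598.760 + 761081.760) = 1299.1 m
J: √((-411.5)² + (-226.6)²) = √(169332.250 + 51347.560) = 469.8 m
K: √((438.4)² + (-524.8)²) = √(192194.560 + 275415.040) = 683.8 m
L: √((-754.4)² + (740.3)²) = √(569119.360 + 548044.090) = 1057.0 m
M: √((-233.3)² + (-724.4)²) = √(54428.890 + 524755.360) = 761.0 m
N: √((-54.2)² + (-65.5)²) = √(2937.640 + 4290.250) = 85.0 m
O: √((517.4)² + (-160.1)²) = √(267702.760 + 25632.010) = 541.6 m
Maximum: I at 1299.1 m.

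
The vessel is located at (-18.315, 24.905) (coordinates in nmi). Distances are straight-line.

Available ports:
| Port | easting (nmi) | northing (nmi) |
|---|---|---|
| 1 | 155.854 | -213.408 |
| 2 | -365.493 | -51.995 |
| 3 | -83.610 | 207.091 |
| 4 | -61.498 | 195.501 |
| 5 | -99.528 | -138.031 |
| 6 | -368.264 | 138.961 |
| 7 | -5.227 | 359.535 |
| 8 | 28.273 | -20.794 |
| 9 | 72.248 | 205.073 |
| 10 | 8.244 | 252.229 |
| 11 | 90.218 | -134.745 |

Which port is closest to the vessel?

Distances from (-18.315, 24.905):
1: √((174.169)² + (-238.313)²) = √(30334.84056 + 56793.08597) = 295.174 nmi
2: √((-347.178)² + (-76.900)²) = √(120532.56368 + 5913.61000) = 355.593 nmi
3: √((-65.295)² + (182.186)²) = √(4263.43703 + 33191.73860) = 193.533 nmi
4: √((-43.183)² + (170.596)²) = √(1864.77149 + 29102.99522) = 175.977 nmi
5: √((-81.213)² + (-162.936)²) = √(6595.55137 + 26548.14010) = 182.054 nmi
6: √((-349.949)² + (114.056)²) = √(122464.30260 + 13008.77114) = 368.067 nmi
7: √((13.088)² + (334.630)²) = √(171.29574 + 111977.23690) = 334.886 nmi
8: √((46.588)² + (-45.699)²) = √(2170.44174 + 2088.39860) = 65.260 nmi
9: √((90.563)² + (180.168)²) = √(8201.65697 + 32460.50822) = 201.649 nmi
10: √((26.559)² + (227.324)²) = √(705.38048 + 51676.20098) = 228.870 nmi
11: √((108.533)² + (-159.650)²) = √(11779.41209 + 25488.12250) = 193.048 nmi
Minimum: 8 at 65.260 nmi.

8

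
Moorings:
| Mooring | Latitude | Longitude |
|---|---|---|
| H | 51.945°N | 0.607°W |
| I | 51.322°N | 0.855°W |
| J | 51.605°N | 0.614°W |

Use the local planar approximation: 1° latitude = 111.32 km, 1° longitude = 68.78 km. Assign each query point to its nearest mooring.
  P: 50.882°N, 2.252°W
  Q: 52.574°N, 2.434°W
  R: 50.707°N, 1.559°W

P at 50.882°N, 2.252°W:
  H: 163.720 km
  I: 107.850 km
  J: 138.457 km
  → nearest: I (107.850 km)
Q at 52.574°N, 2.434°W:
  H: 143.852 km
  I: 176.690 km
  J: 165.244 km
  → nearest: H (143.852 km)
R at 50.707°N, 1.559°W:
  H: 152.578 km
  I: 83.855 km
  J: 119.238 km
  → nearest: I (83.855 km)

P→I; Q→H; R→I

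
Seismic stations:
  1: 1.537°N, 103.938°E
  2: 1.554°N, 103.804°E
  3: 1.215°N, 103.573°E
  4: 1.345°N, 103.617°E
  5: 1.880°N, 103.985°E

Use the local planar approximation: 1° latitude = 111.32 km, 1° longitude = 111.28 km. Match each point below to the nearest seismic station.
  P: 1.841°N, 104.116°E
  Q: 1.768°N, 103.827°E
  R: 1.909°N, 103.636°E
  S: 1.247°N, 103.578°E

P→5; Q→5; R→5; S→3

P at 1.841°N, 104.116°E:
  1: √((-0.304·111.32)² + (-0.178·111.28)²) = √(1145.23223 + 392.35053) = 39.212 km
  2: √((-0.287·111.32)² + (-0.312·111.28)²) = √(1020.72838 + 1205.43396) = 47.182 km
  3: √((-0.626·111.32)² + (-0.543·111.28)²) = √(4856.18320 + 3651.18546) = 92.235 km
  4: √((-0.496·111.32)² + (-0.499·111.28)²) = √(3048.66530 + 3083.43874) = 78.308 km
  5: √((0.039·111.32)² + (-0.131·111.28)²) = √(18.84845 + 212.50875) = 15.210 km
  → nearest: 5 (15.210 km)
Q at 1.768°N, 103.827°E:
  1: √((-0.231·111.32)² + (0.111·111.28)²) = √(661.25711 + 152.57388) = 28.528 km
  2: √((-0.214·111.32)² + (-0.023·111.28)²) = √(567.51055 + 6.55073) = 23.960 km
  3: √((-0.553·111.32)² + (-0.254·111.28)²) = √(3789.62868 + 798.91701) = 67.739 km
  4: √((-0.423·111.32)² + (-0.210·111.28)²) = √(2217.31365 + 546.10081) = 52.568 km
  5: √((0.112·111.32)² + (0.158·111.28)²) = √(155.44703 + 309.13516) = 21.554 km
  → nearest: 5 (21.554 km)
R at 1.909°N, 103.636°E:
  1: √((-0.372·111.32)² + (0.302·111.28)²) = √(1714.87423 + 1129.40088) = 53.332 km
  2: √((-0.355·111.32)² + (0.168·111.28)²) = √(1561.71975 + 349.50452) = 43.718 km
  3: √((-0.694·111.32)² + (-0.063·111.28)²) = √(5968.50190 + 49.14907) = 77.574 km
  4: √((-0.564·111.32)² + (-0.019·111.28)²) = √(3941.89093 + 4.47035) = 62.820 km
  5: √((-0.029·111.32)² + (0.349·111.28)²) = √(10.42179 + 1508.29082) = 38.971 km
  → nearest: 5 (38.971 km)
S at 1.247°N, 103.578°E:
  1: √((0.290·111.32)² + (0.360·111.28)²) = √(1042.17918 + 1604.86770) = 51.449 km
  2: √((0.307·111.32)² + (0.226·111.28)²) = √(1167.94703 + 632.48628) = 42.432 km
  3: √((-0.032·111.32)² + (-0.005·111.28)²) = √(12.68955 + 0.30958) = 3.605 km
  4: √((0.098·111.32)² + (0.039·111.28)²) = √(119.01414 + 18.83491) = 11.741 km
  5: √((0.633·111.32)² + (0.407·111.28)²) = √(4965.39515 + 2051.27106) = 83.766 km
  → nearest: 3 (3.605 km)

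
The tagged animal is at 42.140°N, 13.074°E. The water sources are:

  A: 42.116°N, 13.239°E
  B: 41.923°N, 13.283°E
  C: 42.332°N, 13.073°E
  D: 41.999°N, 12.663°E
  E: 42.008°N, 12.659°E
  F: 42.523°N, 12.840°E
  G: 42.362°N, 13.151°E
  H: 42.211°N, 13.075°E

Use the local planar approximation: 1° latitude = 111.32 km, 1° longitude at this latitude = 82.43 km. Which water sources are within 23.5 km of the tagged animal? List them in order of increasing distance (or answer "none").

Distances from 42.140°N, 13.074°E:
A: √((-0.024·111.32)² + (0.165·82.43)²) = √(7.13787 + 184.98584) = 13.861 km
B: √((-0.217·111.32)² + (0.209·82.43)²) = √(583.53359 + 296.79950) = 29.670 km
C: √((0.192·111.32)² + (-0.001·82.43)²) = √(456.82394 + 0.00679) = 21.374 km
D: √((-0.141·111.32)² + (-0.411·82.43)²) = √(246.36818 + 1147.76835) = 37.338 km
E: √((-0.132·111.32)² + (-0.415·82.43)²) = √(215.92069 + 1170.21805) = 37.231 km
F: √((0.383·111.32)² + (-0.234·82.43)²) = √(1817.79098 + 372.05086) = 46.796 km
G: √((0.222·111.32)² + (0.077·82.43)²) = √(610.73435 + 40.28581) = 25.515 km
H: √((0.071·111.32)² + (0.001·82.43)²) = √(62.46879 + 0.00679) = 7.904 km
Threshold 23.5 km: H (7.904 km), A (13.861 km), C (21.374 km) are within range.

H, A, C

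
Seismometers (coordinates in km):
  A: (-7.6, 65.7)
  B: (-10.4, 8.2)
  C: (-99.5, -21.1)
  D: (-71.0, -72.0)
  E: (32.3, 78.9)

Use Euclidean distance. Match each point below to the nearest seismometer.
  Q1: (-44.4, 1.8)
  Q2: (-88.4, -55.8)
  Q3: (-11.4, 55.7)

Q1 at (-44.4, 1.8):
  A: √((36.8)² + (63.9)²) = √(1354.240 + 4083.210) = 73.7 km
  B: √((34.0)² + (6.4)²) = √(1156.000 + 40.960) = 34.6 km
  C: √((-55.1)² + (-22.9)²) = √(3036.010 + 524.410) = 59.7 km
  D: √((-26.6)² + (-73.8)²) = √(707.560 + 5446.440) = 78.4 km
  E: √((76.7)² + (77.1)²) = √(5882.890 + 5944.410) = 108.8 km
  → nearest: B (34.6 km)
Q2 at (-88.4, -55.8):
  A: √((80.8)² + (121.5)²) = √(6528.640 + 14762.250) = 145.9 km
  B: √((78.0)² + (64.0)²) = √(6084.000 + 4096.000) = 100.9 km
  C: √((-11.1)² + (34.7)²) = √(123.210 + 1204.090) = 36.4 km
  D: √((17.4)² + (-16.2)²) = √(302.760 + 262.440) = 23.8 km
  E: √((120.7)² + (134.7)²) = √(14568.490 + 18144.090) = 180.9 km
  → nearest: D (23.8 km)
Q3 at (-11.4, 55.7):
  A: √((3.8)² + (10.0)²) = √(14.440 + 100.000) = 10.7 km
  B: √((1.0)² + (-47.5)²) = √(1.000 + 2256.250) = 47.5 km
  C: √((-88.1)² + (-76.8)²) = √(7761.610 + 5898.240) = 116.9 km
  D: √((-59.6)² + (-127.7)²) = √(3552.160 + 16307.290) = 140.9 km
  E: √((43.7)² + (23.2)²) = √(1909.690 + 538.240) = 49.5 km
  → nearest: A (10.7 km)

Q1→B; Q2→D; Q3→A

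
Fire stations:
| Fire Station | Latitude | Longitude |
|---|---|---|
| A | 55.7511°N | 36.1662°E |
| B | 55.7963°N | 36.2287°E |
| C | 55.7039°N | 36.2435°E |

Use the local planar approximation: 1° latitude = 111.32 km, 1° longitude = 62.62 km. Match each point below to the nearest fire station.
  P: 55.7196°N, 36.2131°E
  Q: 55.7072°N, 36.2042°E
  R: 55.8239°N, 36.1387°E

P at 55.7196°N, 36.2131°E:
  A: 4.5740 km
  B: 8.5939 km
  C: 2.5843 km
  → nearest: C (2.5843 km)
Q at 55.7072°N, 36.2042°E:
  A: 5.4355 km
  B: 10.0366 km
  C: 2.4882 km
  → nearest: C (2.4882 km)
R at 55.8239°N, 36.1387°E:
  A: 8.2850 km
  B: 6.4189 km
  C: 14.8834 km
  → nearest: B (6.4189 km)

P→C; Q→C; R→B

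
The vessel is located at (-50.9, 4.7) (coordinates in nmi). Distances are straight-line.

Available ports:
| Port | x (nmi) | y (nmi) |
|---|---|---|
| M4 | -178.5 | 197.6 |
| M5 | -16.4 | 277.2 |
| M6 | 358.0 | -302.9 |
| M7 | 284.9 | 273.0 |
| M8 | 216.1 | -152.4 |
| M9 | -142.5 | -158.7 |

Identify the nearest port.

M9

Distances from (-50.9, 4.7):
M4: √((-127.6)² + (192.9)²) = √(16281.760 + 37210.410) = 231.3 nmi
M5: √((34.5)² + (272.5)²) = √(1190.250 + 74256.250) = 274.7 nmi
M6: √((408.9)² + (-307.6)²) = √(167199.210 + 94617.760) = 511.7 nmi
M7: √((335.8)² + (268.3)²) = √(112761.640 + 71984.890) = 429.8 nmi
M8: √((267.0)² + (-157.1)²) = √(71289.000 + 24680.410) = 309.8 nmi
M9: √((-91.6)² + (-163.4)²) = √(8390.560 + 26699.560) = 187.3 nmi
Minimum: M9 at 187.3 nmi.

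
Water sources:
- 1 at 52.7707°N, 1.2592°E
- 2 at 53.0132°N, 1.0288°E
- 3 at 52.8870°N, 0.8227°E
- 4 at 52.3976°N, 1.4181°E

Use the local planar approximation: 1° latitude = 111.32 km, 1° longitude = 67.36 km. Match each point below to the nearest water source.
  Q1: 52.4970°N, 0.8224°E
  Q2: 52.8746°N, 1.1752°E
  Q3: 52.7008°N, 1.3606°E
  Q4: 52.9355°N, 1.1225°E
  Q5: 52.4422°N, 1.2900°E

Q1→4; Q2→1; Q3→1; Q4→2; Q5→4

Q1 at 52.4970°N, 0.8224°E:
  1: 42.3559 km
  2: 59.1214 km
  3: 43.4148 km
  4: 41.6241 km
  → nearest: 4 (41.6241 km)
Q2 at 52.8746°N, 1.1752°E:
  1: 12.8760 km
  2: 18.3112 km
  3: 23.7845 km
  4: 55.5633 km
  → nearest: 1 (12.8760 km)
Q3 at 52.7008°N, 1.3606°E:
  1: 10.3538 km
  2: 41.3391 km
  3: 41.7429 km
  4: 33.9737 km
  → nearest: 1 (10.3538 km)
Q4 at 52.9355°N, 1.1225°E:
  1: 20.5268 km
  2: 10.7076 km
  3: 20.9038 km
  4: 63.1029 km
  → nearest: 2 (10.7076 km)
Q5 at 52.4422°N, 1.2900°E:
  1: 36.6274 km
  2: 65.9539 km
  3: 58.6734 km
  4: 9.9552 km
  → nearest: 4 (9.9552 km)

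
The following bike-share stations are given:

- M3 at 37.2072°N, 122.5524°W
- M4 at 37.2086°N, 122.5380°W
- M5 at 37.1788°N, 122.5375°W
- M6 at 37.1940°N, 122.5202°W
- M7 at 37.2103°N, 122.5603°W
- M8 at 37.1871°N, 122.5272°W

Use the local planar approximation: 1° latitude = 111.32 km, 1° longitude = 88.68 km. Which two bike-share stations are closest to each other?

Pairwise distances:
M3–M4: 1.2865 km
M3–M5: 3.4265 km
M3–M6: 3.2114 km
M3–M7: 0.7810 km
M3–M8: 3.1624 km
M4–M5: 3.3176 km
M4–M6: 2.2657 km
M4–M7: 1.9866 km
M4–M8: 2.5779 km
M5–M6: 2.2840 km
M5–M7: 4.0477 km
M5–M8: 1.2992 km
M6–M7: 3.9923 km
M6–M8: 0.9876 km
M7–M8: 3.9097 km
Closest pair: M3–M7 at 0.7810 km.

M3 and M7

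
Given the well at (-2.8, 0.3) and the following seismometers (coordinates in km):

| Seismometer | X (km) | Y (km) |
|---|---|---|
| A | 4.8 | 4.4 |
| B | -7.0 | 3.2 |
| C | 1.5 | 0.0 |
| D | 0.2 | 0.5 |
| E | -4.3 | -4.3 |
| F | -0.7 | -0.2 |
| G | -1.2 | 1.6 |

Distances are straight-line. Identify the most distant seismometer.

A

Distances from (-2.8, 0.3):
A: √((7.6)² + (4.1)²) = √(57.760 + 16.810) = 8.6 km
B: √((-4.2)² + (2.9)²) = √(17.640 + 8.410) = 5.1 km
C: √((4.3)² + (-0.3)²) = √(18.490 + 0.090) = 4.3 km
D: √((3.0)² + (0.2)²) = √(9.000 + 0.040) = 3.0 km
E: √((-1.5)² + (-4.6)²) = √(2.250 + 21.160) = 4.8 km
F: √((2.1)² + (-0.5)²) = √(4.410 + 0.250) = 2.2 km
G: √((1.6)² + (1.3)²) = √(2.560 + 1.690) = 2.1 km
Maximum: A at 8.6 km.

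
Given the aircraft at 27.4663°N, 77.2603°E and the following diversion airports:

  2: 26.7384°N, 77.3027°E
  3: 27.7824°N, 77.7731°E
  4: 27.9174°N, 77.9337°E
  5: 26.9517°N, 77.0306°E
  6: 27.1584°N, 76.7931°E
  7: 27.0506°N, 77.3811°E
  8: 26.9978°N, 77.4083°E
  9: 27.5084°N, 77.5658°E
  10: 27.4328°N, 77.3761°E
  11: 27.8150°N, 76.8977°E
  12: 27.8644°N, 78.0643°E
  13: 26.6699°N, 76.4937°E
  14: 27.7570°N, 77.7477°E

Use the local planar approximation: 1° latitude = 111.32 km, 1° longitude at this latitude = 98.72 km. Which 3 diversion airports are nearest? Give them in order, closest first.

10, 9, 7

Distances from 27.4663°N, 77.2603°E:
2: √((-0.7279·111.32)² + (0.0424·98.72)²) = √(6565.833026 + 17.520319) = 81.1379 km
3: √((0.3161·111.32)² + (0.5128·98.72)²) = √(1238.213079 + 2562.750497) = 61.6520 km
4: √((0.4511·111.32)² + (0.6734·98.72)²) = √(2521.692051 + 4419.330866) = 83.3128 km
5: √((-0.5146·111.32)² + (-0.2297·98.72)²) = √(3281.602388 + 514.200250) = 61.6101 km
6: √((-0.3079·111.32)² + (-0.4672·98.72)²) = √(1174.804965 + 2127.237408) = 57.4634 km
7: √((-0.4157·111.32)² + (0.1208·98.72)²) = √(2141.442632 + 142.214593) = 47.7876 km
8: √((-0.4685·111.32)² + (0.1480·98.72)²) = √(2719.979218 + 213.468464) = 54.1613 km
9: √((0.0421·111.32)² + (0.3055·98.72)²) = √(21.963957 + 909.562868) = 30.5209 km
10: √((-0.0335·111.32)² + (0.1158·98.72)²) = √(13.907082 + 130.685503) = 12.0247 km
11: √((0.3487·111.32)² + (-0.3626·98.72)²) = √(1506.781537 + 1281.344452) = 52.8027 km
12: √((0.3981·111.32)² + (0.8040·98.72)²) = √(1963.951463 + 6299.736592) = 90.9048 km
13: √((-0.7964·111.32)² + (-0.7666·98.72)²) = √(7859.752998 + 5727.273504) = 116.5634 km
14: √((0.2907·111.32)² + (0.4874·98.72)²) = √(1047.216458 + 2315.161774) = 57.9860 km
Sorted: 10 (12.0247 km) < 9 (30.5209 km) < 7 (47.7876 km) < 11 (52.8027 km) < 8 (54.1613 km) < …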